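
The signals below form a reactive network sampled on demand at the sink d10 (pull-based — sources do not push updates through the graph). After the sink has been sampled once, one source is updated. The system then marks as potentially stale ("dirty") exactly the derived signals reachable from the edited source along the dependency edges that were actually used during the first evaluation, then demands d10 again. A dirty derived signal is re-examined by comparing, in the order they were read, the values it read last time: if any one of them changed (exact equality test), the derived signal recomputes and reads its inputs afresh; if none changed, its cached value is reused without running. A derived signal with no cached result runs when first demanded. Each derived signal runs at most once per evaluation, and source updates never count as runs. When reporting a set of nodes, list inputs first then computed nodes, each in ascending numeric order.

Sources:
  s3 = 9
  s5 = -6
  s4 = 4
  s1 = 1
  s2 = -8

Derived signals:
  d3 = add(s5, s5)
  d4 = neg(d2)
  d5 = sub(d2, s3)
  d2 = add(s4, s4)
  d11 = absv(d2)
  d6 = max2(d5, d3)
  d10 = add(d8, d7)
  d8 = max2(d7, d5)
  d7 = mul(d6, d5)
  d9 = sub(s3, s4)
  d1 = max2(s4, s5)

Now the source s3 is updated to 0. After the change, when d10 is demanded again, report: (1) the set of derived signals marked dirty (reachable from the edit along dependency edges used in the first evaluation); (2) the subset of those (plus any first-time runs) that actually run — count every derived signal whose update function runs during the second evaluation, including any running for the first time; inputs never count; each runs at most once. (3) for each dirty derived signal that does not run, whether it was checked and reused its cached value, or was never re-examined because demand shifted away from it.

Initial pass — values computed on the first demand:
  d2 = add(4, 4) = 8
  d3 = add(-6, -6) = -12
  d5 = sub(8, 9) = -1
  d6 = max2(-1, -12) = -1
  d7 = mul(-1, -1) = 1
  d8 = max2(1, -1) = 1
  d10 = add(1, 1) = 2

Second demand — change propagation:
  d5: re-runs because s3 9->0; new result 8.
  d6: re-runs because d5 -1->8; new result 8.
  d7: re-runs because d6 -1->8; d5 -1->8; new result 64.
  d8: re-runs because d7 1->64; d5 -1->8; new result 64.
  d10: re-runs because d8 1->64; d7 1->64; new result 128.

Dirty set: d5, d6, d7, d8, d10.
Run set: d5, d6, d7, d8, d10 (5 run).
All dirty derived signals ended up running.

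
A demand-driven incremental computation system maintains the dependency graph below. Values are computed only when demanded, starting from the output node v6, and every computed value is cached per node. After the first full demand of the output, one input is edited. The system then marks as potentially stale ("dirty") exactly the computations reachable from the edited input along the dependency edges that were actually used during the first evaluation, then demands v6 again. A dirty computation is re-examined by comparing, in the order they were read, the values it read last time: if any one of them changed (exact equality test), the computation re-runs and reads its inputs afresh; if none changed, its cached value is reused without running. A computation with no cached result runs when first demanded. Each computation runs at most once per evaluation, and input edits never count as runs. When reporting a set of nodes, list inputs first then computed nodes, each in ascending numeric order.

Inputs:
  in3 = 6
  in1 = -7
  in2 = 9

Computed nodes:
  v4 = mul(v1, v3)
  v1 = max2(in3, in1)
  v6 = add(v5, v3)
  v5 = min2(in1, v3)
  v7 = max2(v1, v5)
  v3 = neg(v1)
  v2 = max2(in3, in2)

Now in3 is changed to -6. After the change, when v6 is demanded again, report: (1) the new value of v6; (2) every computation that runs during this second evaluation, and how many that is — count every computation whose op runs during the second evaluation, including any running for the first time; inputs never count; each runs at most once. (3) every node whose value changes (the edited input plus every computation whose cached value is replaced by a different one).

New value of v6: -1.
Computations that run: v1, v3, v5, v6 — 4 in total.
Values that change: in3, v1, v3, v6.

First evaluation (everything demanded from the output):
  v1 = max2(6, -7) = 6
  v3 = neg(6) = -6
  v5 = min2(-7, -6) = -7
  v6 = add(-7, -6) = -13

Propagation after the edit:
  v1: runs — in3 6->-6; result -6.
  v3: runs — v1 6->-6; result 6.
  v5: runs — v3 -6->6; result -7 (same value as before).
  v6: runs — v3 -6->6; result -1.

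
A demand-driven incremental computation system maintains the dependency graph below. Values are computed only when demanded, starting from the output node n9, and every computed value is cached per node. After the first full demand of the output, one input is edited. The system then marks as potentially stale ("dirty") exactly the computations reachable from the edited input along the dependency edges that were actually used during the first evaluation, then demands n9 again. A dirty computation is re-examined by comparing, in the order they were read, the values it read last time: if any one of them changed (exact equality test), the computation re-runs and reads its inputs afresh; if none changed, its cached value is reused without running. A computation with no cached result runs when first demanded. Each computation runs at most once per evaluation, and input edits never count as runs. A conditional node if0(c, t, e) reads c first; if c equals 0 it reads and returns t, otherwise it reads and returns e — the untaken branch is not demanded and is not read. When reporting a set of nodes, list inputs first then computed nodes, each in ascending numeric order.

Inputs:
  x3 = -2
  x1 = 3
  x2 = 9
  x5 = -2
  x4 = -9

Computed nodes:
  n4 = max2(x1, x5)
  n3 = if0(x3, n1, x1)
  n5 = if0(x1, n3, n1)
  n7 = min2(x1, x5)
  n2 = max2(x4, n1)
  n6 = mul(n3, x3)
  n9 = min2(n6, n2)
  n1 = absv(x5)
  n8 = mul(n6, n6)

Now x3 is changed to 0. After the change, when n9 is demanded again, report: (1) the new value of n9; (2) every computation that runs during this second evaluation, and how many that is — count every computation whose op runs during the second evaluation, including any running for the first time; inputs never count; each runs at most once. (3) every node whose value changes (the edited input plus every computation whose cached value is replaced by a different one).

New value of n9: 0.
Computations that run: n3, n6, n9 — 3 in total.
Values that change: x3, n3, n6, n9.

First evaluation (everything demanded from the output):
  n1 = absv(-2) = 2
  n2 = max2(-9, 2) = 2
  n3 = if0(x3=-2 -> else branch x1) = 3
  n6 = mul(3, -2) = -6
  n9 = min2(-6, 2) = -6

Propagation after the edit:
  n3: runs — x3 -2->0; result 2.
  n6: runs — n3 3->2; x3 -2->0; result 0.
  n9: runs — n6 -6->0; result 0.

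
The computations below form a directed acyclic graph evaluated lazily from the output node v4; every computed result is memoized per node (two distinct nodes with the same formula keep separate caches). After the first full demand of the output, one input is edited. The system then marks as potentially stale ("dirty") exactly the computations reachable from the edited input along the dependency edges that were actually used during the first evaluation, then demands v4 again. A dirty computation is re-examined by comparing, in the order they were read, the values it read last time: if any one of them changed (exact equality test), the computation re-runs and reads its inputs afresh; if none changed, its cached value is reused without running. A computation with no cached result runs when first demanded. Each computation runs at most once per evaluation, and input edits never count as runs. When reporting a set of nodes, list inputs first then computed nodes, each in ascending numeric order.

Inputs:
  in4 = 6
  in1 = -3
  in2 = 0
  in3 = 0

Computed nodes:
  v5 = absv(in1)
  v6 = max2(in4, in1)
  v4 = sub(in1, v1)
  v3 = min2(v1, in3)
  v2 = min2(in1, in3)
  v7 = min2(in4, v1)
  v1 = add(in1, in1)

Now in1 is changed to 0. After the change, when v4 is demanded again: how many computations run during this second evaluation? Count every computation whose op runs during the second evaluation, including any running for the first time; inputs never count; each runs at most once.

2 computations run: v1, v4.

First demand of the output computes:
  v1 = add(-3, -3) = -6
  v4 = sub(-3, -6) = 3

After the edit, cleaning proceeds:
  v1: a read changed (in1 -3->0; in1 -3->0) — executes, giving 0.
  v4: a read changed (in1 -3->0; v1 -6->0) — executes, giving 0.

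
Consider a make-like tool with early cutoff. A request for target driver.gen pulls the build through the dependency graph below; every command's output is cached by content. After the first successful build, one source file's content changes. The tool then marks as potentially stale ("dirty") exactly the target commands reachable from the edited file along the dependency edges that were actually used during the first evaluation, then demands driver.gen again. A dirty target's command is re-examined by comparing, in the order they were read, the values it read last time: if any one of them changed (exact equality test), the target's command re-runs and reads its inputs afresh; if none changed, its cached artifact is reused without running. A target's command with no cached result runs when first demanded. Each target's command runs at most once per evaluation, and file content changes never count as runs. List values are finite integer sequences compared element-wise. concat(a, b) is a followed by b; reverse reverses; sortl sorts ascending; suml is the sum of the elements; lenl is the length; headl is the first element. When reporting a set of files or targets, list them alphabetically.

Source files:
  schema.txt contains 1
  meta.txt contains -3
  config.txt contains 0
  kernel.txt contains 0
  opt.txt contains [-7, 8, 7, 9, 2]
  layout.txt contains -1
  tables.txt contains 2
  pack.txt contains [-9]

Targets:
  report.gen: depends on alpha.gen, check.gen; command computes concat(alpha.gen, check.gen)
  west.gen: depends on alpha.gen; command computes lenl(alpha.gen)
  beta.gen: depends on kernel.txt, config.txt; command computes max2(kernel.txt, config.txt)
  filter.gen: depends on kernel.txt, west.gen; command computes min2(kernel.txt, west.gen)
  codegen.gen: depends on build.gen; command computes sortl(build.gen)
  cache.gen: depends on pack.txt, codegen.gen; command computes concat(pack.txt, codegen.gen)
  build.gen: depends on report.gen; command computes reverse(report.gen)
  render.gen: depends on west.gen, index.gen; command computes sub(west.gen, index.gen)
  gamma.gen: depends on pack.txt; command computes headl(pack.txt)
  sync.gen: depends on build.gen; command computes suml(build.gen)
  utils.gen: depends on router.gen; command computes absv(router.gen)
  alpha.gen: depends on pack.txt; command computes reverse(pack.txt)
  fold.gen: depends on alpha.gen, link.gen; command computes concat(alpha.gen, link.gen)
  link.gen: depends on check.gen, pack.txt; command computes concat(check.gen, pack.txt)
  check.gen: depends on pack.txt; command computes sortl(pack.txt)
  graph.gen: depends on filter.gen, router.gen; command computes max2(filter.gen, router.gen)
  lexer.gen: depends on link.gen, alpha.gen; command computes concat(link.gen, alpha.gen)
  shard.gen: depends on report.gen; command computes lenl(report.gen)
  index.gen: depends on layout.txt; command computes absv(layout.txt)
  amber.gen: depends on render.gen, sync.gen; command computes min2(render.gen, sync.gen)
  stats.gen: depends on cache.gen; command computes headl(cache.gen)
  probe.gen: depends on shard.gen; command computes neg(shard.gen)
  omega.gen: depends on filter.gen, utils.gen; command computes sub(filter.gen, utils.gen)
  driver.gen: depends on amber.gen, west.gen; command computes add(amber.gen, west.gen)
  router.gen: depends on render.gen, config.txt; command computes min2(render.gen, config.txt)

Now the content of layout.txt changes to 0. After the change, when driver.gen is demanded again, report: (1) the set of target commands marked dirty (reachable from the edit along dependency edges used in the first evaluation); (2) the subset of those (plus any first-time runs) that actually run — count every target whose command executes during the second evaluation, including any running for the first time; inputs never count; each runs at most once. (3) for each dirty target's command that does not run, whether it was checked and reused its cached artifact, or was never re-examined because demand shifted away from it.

The edit dirties: amber.gen, driver.gen, index.gen, render.gen.
3 target commands run: amber.gen, index.gen, render.gen.
Cache hits after checking: driver.gen.
Note the absorption at amber.gen: it re-runs yet its value is the same, leaving the output's value untouched.

First demand of the output computes:
  alpha.gen = reverse([-9]) = [-9]
  check.gen = sortl([-9]) = [-9]
  index.gen = absv(-1) = 1
  report.gen = concat([-9], [-9]) = [-9, -9]
  build.gen = reverse([-9, -9]) = [-9, -9]
  sync.gen = suml([-9, -9]) = -18
  west.gen = lenl([-9]) = 1
  render.gen = sub(1, 1) = 0
  amber.gen = min2(0, -18) = -18
  driver.gen = add(-18, 1) = -17

After the edit, cleaning proceeds:
  index.gen: a read changed (layout.txt -1->0) — executes, giving 0.
  render.gen: a read changed (index.gen 1->0) — executes, giving 1.
  amber.gen: a read changed (render.gen 0->1) — executes, giving -18 — identical to its old value.
  driver.gen: dirty, but its reads are unchanged (amber.gen unchanged, west.gen unchanged); cached -17 stands.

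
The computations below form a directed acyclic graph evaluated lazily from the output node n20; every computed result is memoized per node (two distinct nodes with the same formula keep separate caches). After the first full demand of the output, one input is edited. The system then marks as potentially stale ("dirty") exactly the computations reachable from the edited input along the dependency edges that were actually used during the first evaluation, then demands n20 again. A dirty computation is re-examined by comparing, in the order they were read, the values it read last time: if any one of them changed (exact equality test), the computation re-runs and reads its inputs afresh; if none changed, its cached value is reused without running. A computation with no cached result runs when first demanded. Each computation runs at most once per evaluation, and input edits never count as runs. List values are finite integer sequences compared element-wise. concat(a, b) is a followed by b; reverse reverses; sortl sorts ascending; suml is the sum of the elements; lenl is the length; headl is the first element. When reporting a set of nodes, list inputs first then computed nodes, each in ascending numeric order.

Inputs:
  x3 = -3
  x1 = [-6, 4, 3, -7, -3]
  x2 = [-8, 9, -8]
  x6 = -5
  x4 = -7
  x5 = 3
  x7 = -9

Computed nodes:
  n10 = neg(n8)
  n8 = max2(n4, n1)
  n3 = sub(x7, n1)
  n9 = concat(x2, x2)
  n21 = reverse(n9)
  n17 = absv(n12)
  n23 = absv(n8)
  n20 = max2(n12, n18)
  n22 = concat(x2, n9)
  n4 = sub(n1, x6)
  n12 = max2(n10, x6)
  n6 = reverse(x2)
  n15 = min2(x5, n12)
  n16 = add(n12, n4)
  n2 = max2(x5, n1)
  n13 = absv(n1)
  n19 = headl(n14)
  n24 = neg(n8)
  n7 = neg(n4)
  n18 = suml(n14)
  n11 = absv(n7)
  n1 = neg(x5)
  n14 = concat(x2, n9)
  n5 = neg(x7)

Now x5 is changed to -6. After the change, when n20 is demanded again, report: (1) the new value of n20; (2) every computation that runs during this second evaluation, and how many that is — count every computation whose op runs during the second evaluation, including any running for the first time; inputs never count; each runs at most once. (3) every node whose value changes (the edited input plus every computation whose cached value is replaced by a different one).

Demanding n20 again yields -5.
6 computations run: n1, n4, n8, n10, n12, n20.
The nodes whose values change: x5, n1, n4, n8, n10, n12, n20.

First demand of the output computes:
  n1 = neg(3) = -3
  n4 = sub(-3, -5) = 2
  n8 = max2(2, -3) = 2
  n9 = concat([-8, 9, -8], [-8, 9, -8]) = [-8, 9, -8, -8, 9, -8]
  n10 = neg(2) = -2
  n12 = max2(-2, -5) = -2
  n14 = concat([-8, 9, -8], [-8, 9, -8, -8, 9, -8]) = [-8, 9, -8, -8, 9, -8, -8, 9, -8]
  n18 = suml([-8, 9, -8, -8, 9, -8, -8, 9, -8]) = -21
  n20 = max2(-2, -21) = -2

After the edit, cleaning proceeds:
  n1: a read changed (x5 3->-6) — executes, giving 6.
  n4: a read changed (n1 -3->6) — executes, giving 11.
  n8: a read changed (n4 2->11; n1 -3->6) — executes, giving 11.
  n10: a read changed (n8 2->11) — executes, giving -11.
  n12: a read changed (n10 -2->-11) — executes, giving -5.
  n20: a read changed (n12 -2->-5) — executes, giving -5.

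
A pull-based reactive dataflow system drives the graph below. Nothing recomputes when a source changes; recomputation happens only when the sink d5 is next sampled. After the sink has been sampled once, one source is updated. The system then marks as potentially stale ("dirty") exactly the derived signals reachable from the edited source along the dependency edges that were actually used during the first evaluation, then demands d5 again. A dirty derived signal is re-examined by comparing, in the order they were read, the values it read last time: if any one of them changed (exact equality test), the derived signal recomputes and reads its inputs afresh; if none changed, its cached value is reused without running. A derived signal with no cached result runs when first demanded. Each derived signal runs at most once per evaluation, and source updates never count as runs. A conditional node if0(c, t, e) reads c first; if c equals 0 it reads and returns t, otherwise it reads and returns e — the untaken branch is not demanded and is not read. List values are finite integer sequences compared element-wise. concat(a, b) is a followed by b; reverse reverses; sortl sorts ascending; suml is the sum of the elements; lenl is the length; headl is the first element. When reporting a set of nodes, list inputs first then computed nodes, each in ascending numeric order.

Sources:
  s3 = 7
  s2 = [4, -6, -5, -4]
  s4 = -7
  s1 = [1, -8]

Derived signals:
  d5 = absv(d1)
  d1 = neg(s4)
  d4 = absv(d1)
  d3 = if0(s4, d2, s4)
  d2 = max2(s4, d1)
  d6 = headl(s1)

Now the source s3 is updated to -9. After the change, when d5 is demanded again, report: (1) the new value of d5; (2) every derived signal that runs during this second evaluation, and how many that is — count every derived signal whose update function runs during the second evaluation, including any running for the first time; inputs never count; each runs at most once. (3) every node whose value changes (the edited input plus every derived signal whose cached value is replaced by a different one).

First evaluation (everything demanded from the output):
  d1 = neg(-7) = 7
  d5 = absv(7) = 7

Propagation after the edit:
  s3 feeds no computation that the output demands — nothing is marked dirty and nothing runs.

Key observation: s3 is never demanded by the output, so the edit triggers no recomputation at all.

New value of d5: 7.
Derived signals that run: none — 0 in total.
Values that change: s3.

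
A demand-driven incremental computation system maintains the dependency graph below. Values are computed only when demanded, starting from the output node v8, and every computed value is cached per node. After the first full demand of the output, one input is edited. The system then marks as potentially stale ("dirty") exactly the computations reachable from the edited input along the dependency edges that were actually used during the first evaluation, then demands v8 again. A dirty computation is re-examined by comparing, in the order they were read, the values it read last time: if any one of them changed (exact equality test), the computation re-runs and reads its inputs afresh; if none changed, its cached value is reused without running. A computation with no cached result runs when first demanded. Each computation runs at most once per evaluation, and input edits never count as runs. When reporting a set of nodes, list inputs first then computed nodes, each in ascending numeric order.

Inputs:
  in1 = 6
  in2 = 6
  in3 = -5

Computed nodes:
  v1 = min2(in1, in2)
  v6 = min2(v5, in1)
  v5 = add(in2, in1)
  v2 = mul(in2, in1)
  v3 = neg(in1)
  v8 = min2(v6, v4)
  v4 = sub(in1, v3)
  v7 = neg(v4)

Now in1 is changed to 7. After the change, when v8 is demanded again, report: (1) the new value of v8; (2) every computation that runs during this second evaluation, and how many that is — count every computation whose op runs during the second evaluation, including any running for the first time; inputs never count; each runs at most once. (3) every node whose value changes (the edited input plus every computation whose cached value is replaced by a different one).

First evaluation (everything demanded from the output):
  v3 = neg(6) = -6
  v4 = sub(6, -6) = 12
  v5 = add(6, 6) = 12
  v6 = min2(12, 6) = 6
  v8 = min2(6, 12) = 6

Propagation after the edit:
  v3: runs — in1 6->7; result -7.
  v4: runs — in1 6->7; v3 -6->-7; result 14.
  v5: runs — in1 6->7; result 13.
  v6: runs — v5 12->13; in1 6->7; result 7.
  v8: runs — v6 6->7; v4 12->14; result 7.

New value of v8: 7.
Computations that run: v3, v4, v5, v6, v8 — 5 in total.
Values that change: in1, v3, v4, v5, v6, v8.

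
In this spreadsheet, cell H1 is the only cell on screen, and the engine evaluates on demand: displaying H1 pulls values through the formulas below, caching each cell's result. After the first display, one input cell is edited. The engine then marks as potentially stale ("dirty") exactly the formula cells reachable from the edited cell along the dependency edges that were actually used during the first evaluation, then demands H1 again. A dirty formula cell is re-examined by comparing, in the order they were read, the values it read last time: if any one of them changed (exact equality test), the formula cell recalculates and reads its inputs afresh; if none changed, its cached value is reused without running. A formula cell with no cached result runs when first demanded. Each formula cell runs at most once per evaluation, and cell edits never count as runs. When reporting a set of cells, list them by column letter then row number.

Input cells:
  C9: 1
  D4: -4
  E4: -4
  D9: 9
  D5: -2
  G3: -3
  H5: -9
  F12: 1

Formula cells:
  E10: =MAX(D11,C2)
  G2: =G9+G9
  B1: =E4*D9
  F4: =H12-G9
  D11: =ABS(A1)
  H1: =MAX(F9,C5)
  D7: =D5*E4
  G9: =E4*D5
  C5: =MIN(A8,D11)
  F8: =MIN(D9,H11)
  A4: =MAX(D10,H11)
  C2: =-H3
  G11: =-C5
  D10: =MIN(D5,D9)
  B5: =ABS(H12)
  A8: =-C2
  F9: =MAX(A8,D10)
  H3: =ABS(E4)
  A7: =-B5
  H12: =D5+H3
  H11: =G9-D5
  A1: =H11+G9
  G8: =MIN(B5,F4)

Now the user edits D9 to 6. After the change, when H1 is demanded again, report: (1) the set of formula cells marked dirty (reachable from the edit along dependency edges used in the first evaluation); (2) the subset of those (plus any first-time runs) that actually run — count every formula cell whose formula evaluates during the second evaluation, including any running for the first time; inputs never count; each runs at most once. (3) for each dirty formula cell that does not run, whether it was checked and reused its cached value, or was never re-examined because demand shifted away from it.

Initial pass — values computed on the first demand:
  D10 = MIN(-2, 9) = -2
  G9 = -4 * -2 = 8
  H3 = ABS(-4) = 4
  C2 = -(4) = -4
  A8 = -(-4) = 4
  F9 = MAX(4, -2) = 4
  H11 = 8 - -2 = 10
  A1 = 10 + 8 = 18
  D11 = ABS(18) = 18
  C5 = MIN(4, 18) = 4
  H1 = MAX(4, 4) = 4

Second demand — change propagation:
  D10: re-runs because D9 9->6; new result -2 (unchanged).
  F9: re-examined; everything it read last time is the same (A8 unchanged, D10 unchanged) — cache 4 kept, no run.
  H1: re-examined; everything it read last time is the same (F9 unchanged, C5 unchanged) — cache 4 kept, no run.

The important point: D10 recomputes to an identical value, and the output ends up unchanged.

Dirty set: D10, F9, H1.
Run set: D10 (1 run).
Re-examined without running (cache reused): F9, H1.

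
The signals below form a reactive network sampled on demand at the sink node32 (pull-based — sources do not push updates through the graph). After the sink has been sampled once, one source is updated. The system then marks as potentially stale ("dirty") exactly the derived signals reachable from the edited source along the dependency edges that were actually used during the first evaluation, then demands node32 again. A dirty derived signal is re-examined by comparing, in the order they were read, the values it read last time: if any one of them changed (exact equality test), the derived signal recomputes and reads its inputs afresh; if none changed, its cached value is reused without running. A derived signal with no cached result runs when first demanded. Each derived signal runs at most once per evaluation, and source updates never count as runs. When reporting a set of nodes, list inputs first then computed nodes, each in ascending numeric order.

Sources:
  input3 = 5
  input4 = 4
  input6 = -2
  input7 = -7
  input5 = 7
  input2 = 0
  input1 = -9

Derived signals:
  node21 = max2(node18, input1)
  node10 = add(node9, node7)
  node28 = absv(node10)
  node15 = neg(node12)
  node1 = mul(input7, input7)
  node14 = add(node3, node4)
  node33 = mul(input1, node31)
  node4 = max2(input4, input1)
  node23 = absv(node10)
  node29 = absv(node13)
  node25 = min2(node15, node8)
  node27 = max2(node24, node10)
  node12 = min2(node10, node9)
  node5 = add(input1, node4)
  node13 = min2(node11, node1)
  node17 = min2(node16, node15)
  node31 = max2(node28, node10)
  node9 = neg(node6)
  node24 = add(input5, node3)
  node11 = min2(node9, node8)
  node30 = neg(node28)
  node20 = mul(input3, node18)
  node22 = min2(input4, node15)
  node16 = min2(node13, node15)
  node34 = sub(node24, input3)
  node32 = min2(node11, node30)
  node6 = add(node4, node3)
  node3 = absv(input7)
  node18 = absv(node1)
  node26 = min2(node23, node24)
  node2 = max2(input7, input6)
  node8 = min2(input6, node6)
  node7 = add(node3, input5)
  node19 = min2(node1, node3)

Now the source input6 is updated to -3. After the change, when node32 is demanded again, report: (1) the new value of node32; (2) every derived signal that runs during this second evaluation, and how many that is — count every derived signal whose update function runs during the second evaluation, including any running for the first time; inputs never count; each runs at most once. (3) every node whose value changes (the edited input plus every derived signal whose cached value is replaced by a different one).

node32 now evaluates to -11.
Run set: node8, node11 (2 run).
Changed values: input6, node8.
The important point: node11 recomputes to an identical value, and the output ends up unchanged.

Initial pass — values computed on the first demand:
  node3 = absv(-7) = 7
  node4 = max2(4, -9) = 4
  node6 = add(4, 7) = 11
  node7 = add(7, 7) = 14
  node8 = min2(-2, 11) = -2
  node9 = neg(11) = -11
  node10 = add(-11, 14) = 3
  node11 = min2(-11, -2) = -11
  node28 = absv(3) = 3
  node30 = neg(3) = -3
  node32 = min2(-11, -3) = -11

Second demand — change propagation:
  node8: re-runs because input6 -2->-3; new result -3.
  node11: re-runs because node8 -2->-3; new result -11 (unchanged).
  node32: re-examined; everything it read last time is the same (node11 unchanged, node30 unchanged) — cache -11 kept, no run.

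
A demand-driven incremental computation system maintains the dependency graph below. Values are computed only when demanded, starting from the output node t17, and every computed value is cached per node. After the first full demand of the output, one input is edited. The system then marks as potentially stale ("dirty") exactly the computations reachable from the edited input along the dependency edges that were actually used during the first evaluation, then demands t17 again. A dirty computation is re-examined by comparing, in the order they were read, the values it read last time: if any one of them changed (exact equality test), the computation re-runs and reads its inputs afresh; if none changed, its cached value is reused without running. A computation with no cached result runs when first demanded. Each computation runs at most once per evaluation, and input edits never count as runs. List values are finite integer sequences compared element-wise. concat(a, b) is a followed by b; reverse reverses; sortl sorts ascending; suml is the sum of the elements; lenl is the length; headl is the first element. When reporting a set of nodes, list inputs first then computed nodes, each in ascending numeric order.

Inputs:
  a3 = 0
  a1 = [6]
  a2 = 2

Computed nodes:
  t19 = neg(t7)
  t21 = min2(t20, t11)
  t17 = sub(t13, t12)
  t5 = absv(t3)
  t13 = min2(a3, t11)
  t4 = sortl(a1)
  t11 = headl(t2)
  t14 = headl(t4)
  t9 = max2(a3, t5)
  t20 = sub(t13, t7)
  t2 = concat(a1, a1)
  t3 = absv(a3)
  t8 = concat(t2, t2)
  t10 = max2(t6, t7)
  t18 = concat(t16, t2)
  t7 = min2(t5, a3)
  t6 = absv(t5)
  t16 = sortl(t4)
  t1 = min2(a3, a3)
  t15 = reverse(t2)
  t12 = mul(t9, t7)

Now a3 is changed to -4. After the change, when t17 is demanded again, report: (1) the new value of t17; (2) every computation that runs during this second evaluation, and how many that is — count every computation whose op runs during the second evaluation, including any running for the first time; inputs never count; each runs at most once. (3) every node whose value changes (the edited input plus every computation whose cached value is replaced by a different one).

New value of t17: 12.
Computations that run: t3, t5, t7, t9, t12, t13, t17 — 7 in total.
Values that change: a3, t3, t5, t7, t9, t12, t13, t17.

First evaluation (everything demanded from the output):
  t2 = concat([6], [6]) = [6, 6]
  t3 = absv(0) = 0
  t5 = absv(0) = 0
  t7 = min2(0, 0) = 0
  t9 = max2(0, 0) = 0
  t11 = headl([6, 6]) = 6
  t12 = mul(0, 0) = 0
  t13 = min2(0, 6) = 0
  t17 = sub(0, 0) = 0

Propagation after the edit:
  t3: runs — a3 0->-4; result 4.
  t5: runs — t3 0->4; result 4.
  t7: runs — t5 0->4; a3 0->-4; result -4.
  t9: runs — a3 0->-4; t5 0->4; result 4.
  t12: runs — t9 0->4; t7 0->-4; result -16.
  t13: runs — a3 0->-4; result -4.
  t17: runs — t13 0->-4; t12 0->-16; result 12.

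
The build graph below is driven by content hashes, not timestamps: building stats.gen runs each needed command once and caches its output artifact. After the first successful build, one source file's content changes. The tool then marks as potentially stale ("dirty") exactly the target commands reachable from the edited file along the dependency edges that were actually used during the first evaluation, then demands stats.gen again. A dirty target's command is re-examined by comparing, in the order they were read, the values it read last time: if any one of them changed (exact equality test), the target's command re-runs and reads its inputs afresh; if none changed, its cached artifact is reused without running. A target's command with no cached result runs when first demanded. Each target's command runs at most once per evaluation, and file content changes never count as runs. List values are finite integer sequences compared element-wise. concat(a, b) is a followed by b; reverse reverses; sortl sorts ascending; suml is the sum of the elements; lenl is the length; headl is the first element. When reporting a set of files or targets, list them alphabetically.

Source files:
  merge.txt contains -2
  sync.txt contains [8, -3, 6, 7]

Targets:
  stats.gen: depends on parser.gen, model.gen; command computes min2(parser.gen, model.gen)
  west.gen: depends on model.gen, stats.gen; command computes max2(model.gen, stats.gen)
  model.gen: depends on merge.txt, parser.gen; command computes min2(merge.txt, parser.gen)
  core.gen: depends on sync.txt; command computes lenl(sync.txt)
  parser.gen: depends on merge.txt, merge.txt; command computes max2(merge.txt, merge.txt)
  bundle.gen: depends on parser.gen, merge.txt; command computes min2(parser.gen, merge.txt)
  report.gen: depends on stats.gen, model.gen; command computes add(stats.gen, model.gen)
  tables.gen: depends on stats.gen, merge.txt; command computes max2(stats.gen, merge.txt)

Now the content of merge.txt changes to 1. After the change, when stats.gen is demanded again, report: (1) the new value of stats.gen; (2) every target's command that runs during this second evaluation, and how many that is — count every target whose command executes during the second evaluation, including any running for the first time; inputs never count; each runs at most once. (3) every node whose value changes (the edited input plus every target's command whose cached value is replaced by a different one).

Initial pass — values computed on the first demand:
  parser.gen = max2(-2, -2) = -2
  model.gen = min2(-2, -2) = -2
  stats.gen = min2(-2, -2) = -2

Second demand — change propagation:
  parser.gen: re-runs because merge.txt -2->1; merge.txt -2->1; new result 1.
  model.gen: re-runs because merge.txt -2->1; parser.gen -2->1; new result 1.
  stats.gen: re-runs because parser.gen -2->1; model.gen -2->1; new result 1.

stats.gen now evaluates to 1.
Run set: model.gen, parser.gen, stats.gen (3 run).
Changed values: merge.txt, model.gen, parser.gen, stats.gen.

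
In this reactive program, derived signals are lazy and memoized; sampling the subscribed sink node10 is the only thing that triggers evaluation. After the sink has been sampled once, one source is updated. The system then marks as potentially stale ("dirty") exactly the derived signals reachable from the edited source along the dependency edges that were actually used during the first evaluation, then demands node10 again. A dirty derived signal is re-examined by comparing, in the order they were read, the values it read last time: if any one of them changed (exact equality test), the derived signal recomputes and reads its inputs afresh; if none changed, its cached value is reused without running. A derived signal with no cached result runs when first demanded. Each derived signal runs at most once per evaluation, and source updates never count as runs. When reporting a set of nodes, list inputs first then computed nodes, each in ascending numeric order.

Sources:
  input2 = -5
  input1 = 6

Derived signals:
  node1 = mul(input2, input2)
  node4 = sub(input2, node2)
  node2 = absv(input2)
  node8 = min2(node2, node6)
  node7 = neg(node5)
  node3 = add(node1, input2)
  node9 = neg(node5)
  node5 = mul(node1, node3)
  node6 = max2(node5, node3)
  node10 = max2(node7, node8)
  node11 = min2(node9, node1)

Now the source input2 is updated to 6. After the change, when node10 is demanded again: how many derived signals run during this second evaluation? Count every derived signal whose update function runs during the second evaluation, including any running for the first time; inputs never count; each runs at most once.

8 derived signals run: node1, node2, node3, node5, node6, node7, node8, node10.

First demand of the output computes:
  node1 = mul(-5, -5) = 25
  node2 = absv(-5) = 5
  node3 = add(25, -5) = 20
  node5 = mul(25, 20) = 500
  node6 = max2(500, 20) = 500
  node7 = neg(500) = -500
  node8 = min2(5, 500) = 5
  node10 = max2(-500, 5) = 5

After the edit, cleaning proceeds:
  node1: a read changed (input2 -5->6; input2 -5->6) — executes, giving 36.
  node2: a read changed (input2 -5->6) — executes, giving 6.
  node3: a read changed (node1 25->36; input2 -5->6) — executes, giving 42.
  node5: a read changed (node1 25->36; node3 20->42) — executes, giving 1512.
  node6: a read changed (node5 500->1512; node3 20->42) — executes, giving 1512.
  node7: a read changed (node5 500->1512) — executes, giving -1512.
  node8: a read changed (node2 5->6; node6 500->1512) — executes, giving 6.
  node10: a read changed (node7 -500->-1512; node8 5->6) — executes, giving 6.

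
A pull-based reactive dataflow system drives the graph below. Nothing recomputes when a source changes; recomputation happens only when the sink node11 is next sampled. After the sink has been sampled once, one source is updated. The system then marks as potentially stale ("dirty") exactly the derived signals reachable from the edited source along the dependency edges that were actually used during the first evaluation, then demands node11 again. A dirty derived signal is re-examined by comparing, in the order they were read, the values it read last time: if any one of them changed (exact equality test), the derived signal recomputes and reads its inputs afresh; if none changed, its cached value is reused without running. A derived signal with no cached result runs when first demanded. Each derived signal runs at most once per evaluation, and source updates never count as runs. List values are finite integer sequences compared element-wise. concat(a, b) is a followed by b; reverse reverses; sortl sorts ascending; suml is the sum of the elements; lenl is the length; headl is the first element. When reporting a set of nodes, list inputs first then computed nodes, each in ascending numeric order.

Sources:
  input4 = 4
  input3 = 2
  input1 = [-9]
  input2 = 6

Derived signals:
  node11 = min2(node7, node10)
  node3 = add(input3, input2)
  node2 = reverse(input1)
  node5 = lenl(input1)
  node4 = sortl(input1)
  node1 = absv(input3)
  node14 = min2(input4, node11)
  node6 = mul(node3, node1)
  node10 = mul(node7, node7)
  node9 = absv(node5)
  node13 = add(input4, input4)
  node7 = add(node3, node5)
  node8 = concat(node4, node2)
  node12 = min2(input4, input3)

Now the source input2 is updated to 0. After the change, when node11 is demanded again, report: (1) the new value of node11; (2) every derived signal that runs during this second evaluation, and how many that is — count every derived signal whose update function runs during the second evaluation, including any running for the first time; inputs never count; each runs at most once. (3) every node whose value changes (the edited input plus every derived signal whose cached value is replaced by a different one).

New value of node11: 3.
Derived signals that run: node3, node7, node10, node11 — 4 in total.
Values that change: input2, node3, node7, node10, node11.

First evaluation (everything demanded from the output):
  node3 = add(2, 6) = 8
  node5 = lenl([-9]) = 1
  node7 = add(8, 1) = 9
  node10 = mul(9, 9) = 81
  node11 = min2(9, 81) = 9

Propagation after the edit:
  node3: runs — input2 6->0; result 2.
  node7: runs — node3 8->2; result 3.
  node10: runs — node7 9->3; node7 9->3; result 9.
  node11: runs — node7 9->3; node10 81->9; result 3.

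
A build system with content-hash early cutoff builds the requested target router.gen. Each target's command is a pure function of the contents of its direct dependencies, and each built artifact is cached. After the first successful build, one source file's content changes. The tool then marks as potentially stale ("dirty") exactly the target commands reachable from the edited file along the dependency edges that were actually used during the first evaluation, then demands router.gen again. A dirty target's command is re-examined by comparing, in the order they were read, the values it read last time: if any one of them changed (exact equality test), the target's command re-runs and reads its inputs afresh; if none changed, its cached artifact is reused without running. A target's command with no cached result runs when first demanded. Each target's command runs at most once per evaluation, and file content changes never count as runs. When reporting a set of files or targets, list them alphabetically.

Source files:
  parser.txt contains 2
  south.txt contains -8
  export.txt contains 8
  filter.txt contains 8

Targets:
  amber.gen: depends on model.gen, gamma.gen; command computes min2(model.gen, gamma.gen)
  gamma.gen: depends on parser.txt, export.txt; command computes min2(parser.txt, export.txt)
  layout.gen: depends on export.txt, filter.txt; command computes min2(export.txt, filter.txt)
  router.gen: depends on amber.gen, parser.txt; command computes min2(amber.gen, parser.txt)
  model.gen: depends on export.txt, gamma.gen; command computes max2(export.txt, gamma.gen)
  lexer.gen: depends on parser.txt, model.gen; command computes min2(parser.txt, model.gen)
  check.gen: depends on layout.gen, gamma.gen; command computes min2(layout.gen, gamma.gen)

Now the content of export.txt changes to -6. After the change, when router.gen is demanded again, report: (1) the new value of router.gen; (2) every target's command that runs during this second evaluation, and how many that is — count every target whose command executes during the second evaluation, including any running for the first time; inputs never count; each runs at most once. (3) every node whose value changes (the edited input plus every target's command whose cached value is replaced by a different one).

New value of router.gen: -6.
Target commands that run: amber.gen, gamma.gen, model.gen, router.gen — 4 in total.
Values that change: amber.gen, export.txt, gamma.gen, model.gen, router.gen.

First evaluation (everything demanded from the output):
  gamma.gen = min2(2, 8) = 2
  model.gen = max2(8, 2) = 8
  amber.gen = min2(8, 2) = 2
  router.gen = min2(2, 2) = 2

Propagation after the edit:
  gamma.gen: runs — export.txt 8->-6; result -6.
  model.gen: runs — export.txt 8->-6; gamma.gen 2->-6; result -6.
  amber.gen: runs — model.gen 8->-6; gamma.gen 2->-6; result -6.
  router.gen: runs — amber.gen 2->-6; result -6.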